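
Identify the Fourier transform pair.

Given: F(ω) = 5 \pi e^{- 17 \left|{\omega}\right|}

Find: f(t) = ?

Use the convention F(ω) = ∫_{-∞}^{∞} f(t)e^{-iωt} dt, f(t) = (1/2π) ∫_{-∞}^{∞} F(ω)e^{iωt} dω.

f(t) = \frac{85}{t^{2} + 289}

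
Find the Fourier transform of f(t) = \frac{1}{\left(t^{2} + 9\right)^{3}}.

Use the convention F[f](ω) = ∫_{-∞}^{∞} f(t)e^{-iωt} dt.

F(ω) = \frac{\pi \left(3 \omega^{2} + 3 \left|{\omega}\right| + 1\right) e^{- 3 \left|{\omega}\right|}}{648}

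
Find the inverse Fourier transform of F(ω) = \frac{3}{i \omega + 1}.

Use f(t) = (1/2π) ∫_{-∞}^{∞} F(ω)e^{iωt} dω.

f(t) = 3 e^{- t} u\left(t\right)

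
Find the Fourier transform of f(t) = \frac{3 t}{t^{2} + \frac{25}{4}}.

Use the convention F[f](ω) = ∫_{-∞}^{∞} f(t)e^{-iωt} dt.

F(ω) = - 3 i \pi e^{- \frac{5 \left|{\omega}\right|}{2}} \operatorname{sign}{\left(\omega \right)}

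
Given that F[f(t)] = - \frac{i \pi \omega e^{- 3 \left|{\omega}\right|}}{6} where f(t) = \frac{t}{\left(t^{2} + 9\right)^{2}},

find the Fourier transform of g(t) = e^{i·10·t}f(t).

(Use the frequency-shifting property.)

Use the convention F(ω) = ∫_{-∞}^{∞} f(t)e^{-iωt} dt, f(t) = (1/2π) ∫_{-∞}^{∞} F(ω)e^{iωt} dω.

F[g](ω) = \frac{i \pi \left(10 - \omega\right) e^{- 3 \left|{\omega - 10}\right|}}{6}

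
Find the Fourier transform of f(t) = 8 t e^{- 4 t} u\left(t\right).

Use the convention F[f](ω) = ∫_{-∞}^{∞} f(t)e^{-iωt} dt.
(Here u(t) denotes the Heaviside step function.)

F(ω) = \frac{8}{\left(i \omega + 4\right)^{2}}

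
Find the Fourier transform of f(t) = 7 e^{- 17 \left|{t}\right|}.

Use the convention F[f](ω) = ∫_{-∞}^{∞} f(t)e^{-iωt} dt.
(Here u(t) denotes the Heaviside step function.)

F(ω) = \frac{238}{\omega^{2} + 289}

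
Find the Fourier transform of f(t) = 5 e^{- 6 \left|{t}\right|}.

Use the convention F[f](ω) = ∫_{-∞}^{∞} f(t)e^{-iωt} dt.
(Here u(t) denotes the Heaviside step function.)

F(ω) = \frac{60}{\omega^{2} + 36}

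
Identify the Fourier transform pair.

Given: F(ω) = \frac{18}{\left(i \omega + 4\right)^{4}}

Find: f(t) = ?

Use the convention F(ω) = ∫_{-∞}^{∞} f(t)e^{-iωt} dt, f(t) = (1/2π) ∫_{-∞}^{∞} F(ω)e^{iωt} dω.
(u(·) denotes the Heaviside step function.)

f(t) = 3 t^{3} e^{- 4 t} u\left(t\right)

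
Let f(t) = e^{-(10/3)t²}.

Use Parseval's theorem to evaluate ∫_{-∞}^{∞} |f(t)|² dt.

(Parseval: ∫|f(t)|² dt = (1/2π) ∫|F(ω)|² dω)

∫|f(t)|² dt = \frac{\sqrt{15} \sqrt{\pi}}{10}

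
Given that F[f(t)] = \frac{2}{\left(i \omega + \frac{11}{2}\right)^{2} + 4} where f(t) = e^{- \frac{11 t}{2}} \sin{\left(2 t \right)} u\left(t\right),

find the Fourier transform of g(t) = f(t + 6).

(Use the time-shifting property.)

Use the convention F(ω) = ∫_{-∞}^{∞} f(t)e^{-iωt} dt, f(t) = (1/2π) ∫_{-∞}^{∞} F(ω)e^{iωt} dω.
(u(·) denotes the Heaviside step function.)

F[g](ω) = \frac{8 e^{6 i \omega}}{\left(2 i \omega + 11\right)^{2} + 16}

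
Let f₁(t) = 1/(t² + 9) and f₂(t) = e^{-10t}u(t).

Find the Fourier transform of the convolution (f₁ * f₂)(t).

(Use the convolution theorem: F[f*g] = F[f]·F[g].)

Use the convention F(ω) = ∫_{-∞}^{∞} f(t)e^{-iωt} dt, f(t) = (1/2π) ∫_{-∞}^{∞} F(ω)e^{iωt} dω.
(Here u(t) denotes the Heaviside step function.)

F[f₁*f₂](ω) = \frac{\pi e^{- 3 \left|{\omega}\right|}}{3 \left(i \omega + 10\right)}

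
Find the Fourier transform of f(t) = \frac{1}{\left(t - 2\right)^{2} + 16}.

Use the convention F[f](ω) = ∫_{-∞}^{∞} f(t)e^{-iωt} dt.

F(ω) = \frac{\pi e^{- 2 i \omega - 4 \left|{\omega}\right|}}{4}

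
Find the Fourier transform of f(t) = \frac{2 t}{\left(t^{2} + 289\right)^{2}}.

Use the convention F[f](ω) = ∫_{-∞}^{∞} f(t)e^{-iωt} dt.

F(ω) = - \frac{i \pi \omega e^{- 17 \left|{\omega}\right|}}{17}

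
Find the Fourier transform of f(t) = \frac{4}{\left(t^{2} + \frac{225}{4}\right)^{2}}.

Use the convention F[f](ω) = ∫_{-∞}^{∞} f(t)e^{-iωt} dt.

F(ω) = \frac{8 \pi \left(15 \left|{\omega}\right| + 2\right) e^{- \frac{15 \left|{\omega}\right|}{2}}}{3375}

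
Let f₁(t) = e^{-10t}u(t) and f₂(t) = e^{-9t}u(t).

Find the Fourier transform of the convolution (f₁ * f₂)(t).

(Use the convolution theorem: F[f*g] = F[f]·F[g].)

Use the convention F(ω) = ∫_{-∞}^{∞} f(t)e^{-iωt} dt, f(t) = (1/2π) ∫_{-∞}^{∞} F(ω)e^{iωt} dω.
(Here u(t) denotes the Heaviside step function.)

F[f₁*f₂](ω) = \frac{1}{\left(i \omega + 9\right) \left(i \omega + 10\right)}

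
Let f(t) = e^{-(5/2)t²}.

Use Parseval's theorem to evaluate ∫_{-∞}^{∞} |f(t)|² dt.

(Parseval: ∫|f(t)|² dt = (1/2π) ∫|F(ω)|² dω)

∫|f(t)|² dt = \frac{\sqrt{5} \sqrt{\pi}}{5}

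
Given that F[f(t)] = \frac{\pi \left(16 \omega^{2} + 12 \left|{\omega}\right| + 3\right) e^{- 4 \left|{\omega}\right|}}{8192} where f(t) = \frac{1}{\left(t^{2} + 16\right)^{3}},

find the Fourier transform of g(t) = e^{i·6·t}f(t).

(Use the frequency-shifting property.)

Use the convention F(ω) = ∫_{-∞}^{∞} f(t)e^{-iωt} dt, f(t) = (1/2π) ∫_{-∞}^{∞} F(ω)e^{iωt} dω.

F[g](ω) = \frac{\pi \left(16 \left(\omega - 6\right)^{2} + 12 \left|{\omega - 6}\right| + 3\right) e^{- 4 \left|{\omega - 6}\right|}}{8192}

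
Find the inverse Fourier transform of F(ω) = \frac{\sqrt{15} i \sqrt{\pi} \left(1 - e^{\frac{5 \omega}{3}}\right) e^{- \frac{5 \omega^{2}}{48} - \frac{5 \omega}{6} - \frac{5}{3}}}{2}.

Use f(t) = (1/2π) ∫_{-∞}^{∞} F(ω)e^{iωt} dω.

f(t) = 6 e^{- \frac{12 t^{2}}{5}} \sin{\left(4 t \right)}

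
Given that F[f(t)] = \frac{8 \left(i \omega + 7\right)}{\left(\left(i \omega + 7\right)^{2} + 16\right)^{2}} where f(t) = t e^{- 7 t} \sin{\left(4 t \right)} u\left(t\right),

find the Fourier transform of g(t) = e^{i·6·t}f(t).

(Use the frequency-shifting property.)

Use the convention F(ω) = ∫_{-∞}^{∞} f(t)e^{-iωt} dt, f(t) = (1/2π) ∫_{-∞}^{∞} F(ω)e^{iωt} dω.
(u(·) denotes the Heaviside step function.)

F[g](ω) = \frac{8 \left(i \left(\omega - 6\right) + 7\right)}{\left(\left(i \left(\omega - 6\right) + 7\right)^{2} + 16\right)^{2}}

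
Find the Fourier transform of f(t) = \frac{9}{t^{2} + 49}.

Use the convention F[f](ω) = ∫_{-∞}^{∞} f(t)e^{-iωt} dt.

F(ω) = \frac{9 \pi e^{- 7 \left|{\omega}\right|}}{7}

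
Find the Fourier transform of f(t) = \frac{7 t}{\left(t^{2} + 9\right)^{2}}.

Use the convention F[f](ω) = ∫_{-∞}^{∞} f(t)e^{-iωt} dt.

F(ω) = - \frac{7 i \pi \omega e^{- 3 \left|{\omega}\right|}}{6}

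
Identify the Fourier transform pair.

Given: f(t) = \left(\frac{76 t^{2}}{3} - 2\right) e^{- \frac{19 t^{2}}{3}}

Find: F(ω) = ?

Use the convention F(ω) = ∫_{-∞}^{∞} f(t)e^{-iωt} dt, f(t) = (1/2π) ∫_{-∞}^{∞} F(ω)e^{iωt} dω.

F(ω) = - \frac{3 \sqrt{57} \sqrt{\pi} \omega^{2} e^{- \frac{3 \omega^{2}}{76}}}{361}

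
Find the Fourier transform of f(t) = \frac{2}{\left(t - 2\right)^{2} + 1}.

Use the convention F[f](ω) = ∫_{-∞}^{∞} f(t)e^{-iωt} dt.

F(ω) = 2 \pi e^{- 2 i \omega - \left|{\omega}\right|}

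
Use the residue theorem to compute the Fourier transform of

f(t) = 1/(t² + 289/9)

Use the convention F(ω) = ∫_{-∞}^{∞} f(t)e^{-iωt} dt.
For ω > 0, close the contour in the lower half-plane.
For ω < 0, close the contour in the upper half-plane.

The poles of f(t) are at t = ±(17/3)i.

Let g(z) = f(z)e^{-iωz}; for large |z| the factor e^{-iωz} decays in the lower half-plane when ω > 0 and in the upper half-plane when ω < 0.

Case ω > 0 (lower half-plane, clockwise contour ⇒ F(ω) = -2πi·ΣRes):
  Res_{z = - \frac{17 i}{3}} g(z) = \frac{3 i e^{- \frac{17 \omega}{3}}}{34}
  F(ω) = -2πi·ΣRes = \frac{3 \pi e^{- \frac{17 \omega}{3}}}{17}

Case ω < 0 (upper half-plane, counterclockwise contour ⇒ F(ω) = +2πi·ΣRes):
  Res_{z = \frac{17 i}{3}} g(z) = - \frac{3 i e^{\frac{17 \omega}{3}}}{34}
  F(ω) = 2πi·ΣRes = \frac{3 \pi e^{\frac{17 \omega}{3}}}{17}

Both cases combine into a single formula in |ω|:

F(ω) = \frac{3 \pi e^{- \frac{17 \left|{\omega}\right|}{3}}}{17}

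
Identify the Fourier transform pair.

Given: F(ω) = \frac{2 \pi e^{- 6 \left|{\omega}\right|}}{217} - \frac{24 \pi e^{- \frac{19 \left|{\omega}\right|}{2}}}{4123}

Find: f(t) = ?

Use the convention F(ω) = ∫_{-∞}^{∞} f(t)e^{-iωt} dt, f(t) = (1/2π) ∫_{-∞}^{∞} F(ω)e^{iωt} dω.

f(t) = \frac{3}{\left(t^{2} + 36\right) \left(t^{2} + \frac{361}{4}\right)}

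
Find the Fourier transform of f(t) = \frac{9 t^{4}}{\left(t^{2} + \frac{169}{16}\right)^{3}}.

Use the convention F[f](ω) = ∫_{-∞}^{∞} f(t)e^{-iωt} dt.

F(ω) = \frac{9 \pi \left(169 \omega^{2} - 260 \left|{\omega}\right| + 48\right) e^{- \frac{13 \left|{\omega}\right|}{4}}}{416}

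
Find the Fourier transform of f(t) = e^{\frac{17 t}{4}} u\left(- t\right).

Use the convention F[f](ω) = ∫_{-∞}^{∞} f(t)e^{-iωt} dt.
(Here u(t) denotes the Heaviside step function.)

F(ω) = - \frac{4}{4 i \omega - 17}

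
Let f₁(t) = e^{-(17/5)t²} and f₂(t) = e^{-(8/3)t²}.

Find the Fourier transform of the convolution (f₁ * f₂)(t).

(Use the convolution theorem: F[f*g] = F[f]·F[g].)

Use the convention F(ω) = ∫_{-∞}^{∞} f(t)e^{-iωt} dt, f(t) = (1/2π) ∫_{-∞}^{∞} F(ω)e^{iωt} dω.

F[f₁*f₂](ω) = \frac{\sqrt{510} \pi e^{- \frac{91 \omega^{2}}{544}}}{68}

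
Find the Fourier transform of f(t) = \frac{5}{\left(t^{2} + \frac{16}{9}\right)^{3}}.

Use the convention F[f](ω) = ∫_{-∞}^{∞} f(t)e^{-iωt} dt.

F(ω) = \frac{135 \pi \left(16 \omega^{2} + 36 \left|{\omega}\right| + 27\right) e^{- \frac{4 \left|{\omega}\right|}{3}}}{8192}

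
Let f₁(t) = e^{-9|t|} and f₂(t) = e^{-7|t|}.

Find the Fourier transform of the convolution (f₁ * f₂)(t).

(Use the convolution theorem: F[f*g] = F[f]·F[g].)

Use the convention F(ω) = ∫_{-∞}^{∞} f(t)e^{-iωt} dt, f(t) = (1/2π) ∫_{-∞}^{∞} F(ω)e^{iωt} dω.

F[f₁*f₂](ω) = \frac{252}{\left(\omega^{2} + 49\right) \left(\omega^{2} + 81\right)}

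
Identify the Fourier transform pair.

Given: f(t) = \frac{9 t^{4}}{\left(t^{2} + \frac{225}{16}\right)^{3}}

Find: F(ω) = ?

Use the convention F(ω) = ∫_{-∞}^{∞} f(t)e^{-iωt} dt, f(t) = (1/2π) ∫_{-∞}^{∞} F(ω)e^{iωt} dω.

F(ω) = \frac{9 \pi \left(75 \omega^{2} - 100 \left|{\omega}\right| + 16\right) e^{- \frac{15 \left|{\omega}\right|}{4}}}{160}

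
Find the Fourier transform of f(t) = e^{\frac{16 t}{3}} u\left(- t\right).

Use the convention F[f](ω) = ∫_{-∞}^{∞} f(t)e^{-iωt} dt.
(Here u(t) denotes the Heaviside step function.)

F(ω) = - \frac{3}{3 i \omega - 16}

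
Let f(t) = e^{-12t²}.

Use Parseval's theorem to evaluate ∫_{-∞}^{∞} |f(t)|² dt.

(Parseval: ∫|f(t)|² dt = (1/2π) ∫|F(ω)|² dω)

∫|f(t)|² dt = \frac{\sqrt{6} \sqrt{\pi}}{12}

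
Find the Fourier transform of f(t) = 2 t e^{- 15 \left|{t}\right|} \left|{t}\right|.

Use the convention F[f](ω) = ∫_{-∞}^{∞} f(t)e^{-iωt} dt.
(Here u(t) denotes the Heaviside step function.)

F(ω) = \frac{8 i \omega \left(\omega^{2} - 675\right)}{\left(\omega^{2} + 225\right)^{3}}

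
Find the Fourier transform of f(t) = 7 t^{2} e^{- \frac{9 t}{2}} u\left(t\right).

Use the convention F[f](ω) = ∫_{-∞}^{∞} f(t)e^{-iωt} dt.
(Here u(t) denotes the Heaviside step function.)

F(ω) = \frac{112}{\left(2 i \omega + 9\right)^{3}}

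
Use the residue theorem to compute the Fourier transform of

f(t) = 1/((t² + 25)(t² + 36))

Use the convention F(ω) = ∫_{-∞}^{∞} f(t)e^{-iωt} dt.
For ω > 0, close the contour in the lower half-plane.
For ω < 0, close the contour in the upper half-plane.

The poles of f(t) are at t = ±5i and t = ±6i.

Let g(z) = f(z)e^{-iωz}; for large |z| the factor e^{-iωz} decays in the lower half-plane when ω > 0 and in the upper half-plane when ω < 0.

Case ω > 0 (lower half-plane, clockwise contour ⇒ F(ω) = -2πi·ΣRes):
  Res_{z = - 5 i} g(z) = \frac{i e^{- 5 \omega}}{110}
  Res_{z = - 6 i} g(z) = - \frac{i e^{- 6 \omega}}{132}
  F(ω) = -2πi·ΣRes = \frac{\pi \left(6 e^{\omega} - 5\right) e^{- 6 \omega}}{330}

Case ω < 0 (upper half-plane, counterclockwise contour ⇒ F(ω) = +2πi·ΣRes):
  Res_{z = 5 i} g(z) = - \frac{i e^{5 \omega}}{110}
  Res_{z = 6 i} g(z) = \frac{i e^{6 \omega}}{132}
  F(ω) = 2πi·ΣRes = \frac{\pi \left(6 - 5 e^{\omega}\right) e^{5 \omega}}{330}

Both cases combine into a single formula in |ω|:

F(ω) = \frac{\pi \left(6 e^{\left|{\omega}\right|} - 5\right) e^{- 6 \left|{\omega}\right|}}{330}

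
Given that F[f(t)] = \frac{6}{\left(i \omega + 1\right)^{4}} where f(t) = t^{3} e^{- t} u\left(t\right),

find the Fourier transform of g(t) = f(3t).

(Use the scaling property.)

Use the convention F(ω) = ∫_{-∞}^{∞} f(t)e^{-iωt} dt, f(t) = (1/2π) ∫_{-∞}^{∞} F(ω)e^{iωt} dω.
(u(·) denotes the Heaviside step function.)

F[g](ω) = \frac{162}{\left(i \omega + 3\right)^{4}}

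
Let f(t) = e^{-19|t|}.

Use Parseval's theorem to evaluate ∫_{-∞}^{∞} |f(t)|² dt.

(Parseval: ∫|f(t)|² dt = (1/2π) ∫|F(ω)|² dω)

∫|f(t)|² dt = \frac{1}{19}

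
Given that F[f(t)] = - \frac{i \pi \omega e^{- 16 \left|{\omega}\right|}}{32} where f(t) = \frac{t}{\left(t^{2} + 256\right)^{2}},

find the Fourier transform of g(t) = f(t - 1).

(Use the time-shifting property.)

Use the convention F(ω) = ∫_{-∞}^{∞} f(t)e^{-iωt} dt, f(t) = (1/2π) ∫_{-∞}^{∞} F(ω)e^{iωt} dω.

F[g](ω) = - \frac{i \pi \omega e^{- i \omega - 16 \left|{\omega}\right|}}{32}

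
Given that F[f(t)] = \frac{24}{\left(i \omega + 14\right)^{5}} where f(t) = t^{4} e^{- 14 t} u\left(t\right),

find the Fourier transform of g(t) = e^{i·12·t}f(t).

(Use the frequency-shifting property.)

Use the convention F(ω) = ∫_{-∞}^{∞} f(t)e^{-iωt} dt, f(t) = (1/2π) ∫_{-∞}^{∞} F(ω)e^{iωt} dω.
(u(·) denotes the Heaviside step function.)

F[g](ω) = \frac{24}{\left(i \left(\omega - 12\right) + 14\right)^{5}}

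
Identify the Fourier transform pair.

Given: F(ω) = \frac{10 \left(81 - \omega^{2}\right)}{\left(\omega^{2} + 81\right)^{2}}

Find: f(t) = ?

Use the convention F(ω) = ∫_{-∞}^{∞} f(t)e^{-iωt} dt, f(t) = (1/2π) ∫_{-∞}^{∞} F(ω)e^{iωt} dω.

f(t) = 5 e^{- 9 \left|{t}\right|} \left|{t}\right|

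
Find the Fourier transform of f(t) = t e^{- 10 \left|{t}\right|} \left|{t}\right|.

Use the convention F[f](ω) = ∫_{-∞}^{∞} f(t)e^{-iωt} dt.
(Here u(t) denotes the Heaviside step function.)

F(ω) = \frac{4 i \omega \left(\omega^{2} - 300\right)}{\left(\omega^{2} + 100\right)^{3}}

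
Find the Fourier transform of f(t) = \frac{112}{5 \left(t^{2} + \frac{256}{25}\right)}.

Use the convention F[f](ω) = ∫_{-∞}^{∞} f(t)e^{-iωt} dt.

F(ω) = 7 \pi e^{- \frac{16 \left|{\omega}\right|}{5}}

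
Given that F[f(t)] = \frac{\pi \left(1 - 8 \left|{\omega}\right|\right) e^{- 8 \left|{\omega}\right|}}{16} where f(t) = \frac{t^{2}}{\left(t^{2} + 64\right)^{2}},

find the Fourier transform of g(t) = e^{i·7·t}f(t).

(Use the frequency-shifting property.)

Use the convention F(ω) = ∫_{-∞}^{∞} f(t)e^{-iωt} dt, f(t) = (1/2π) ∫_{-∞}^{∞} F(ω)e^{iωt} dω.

F[g](ω) = \frac{\pi \left(1 - 8 \left|{\omega - 7}\right|\right) e^{- 8 \left|{\omega - 7}\right|}}{16}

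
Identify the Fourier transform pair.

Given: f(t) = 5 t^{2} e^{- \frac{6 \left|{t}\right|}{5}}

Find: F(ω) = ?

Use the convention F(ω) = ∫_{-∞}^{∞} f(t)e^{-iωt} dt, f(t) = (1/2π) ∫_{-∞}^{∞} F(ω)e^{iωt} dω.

F(ω) = \frac{45000 \left(12 - 25 \omega^{2}\right)}{\left(25 \omega^{2} + 36\right)^{3}}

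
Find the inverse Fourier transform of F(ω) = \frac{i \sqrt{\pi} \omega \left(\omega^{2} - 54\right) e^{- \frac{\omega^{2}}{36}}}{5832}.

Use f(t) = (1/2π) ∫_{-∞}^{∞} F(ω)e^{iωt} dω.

f(t) = 3 t^{3} e^{- 9 t^{2}}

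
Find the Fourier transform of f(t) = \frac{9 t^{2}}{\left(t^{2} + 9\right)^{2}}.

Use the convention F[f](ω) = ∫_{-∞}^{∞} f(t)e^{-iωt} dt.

F(ω) = \frac{3 \pi \left(1 - 3 \left|{\omega}\right|\right) e^{- 3 \left|{\omega}\right|}}{2}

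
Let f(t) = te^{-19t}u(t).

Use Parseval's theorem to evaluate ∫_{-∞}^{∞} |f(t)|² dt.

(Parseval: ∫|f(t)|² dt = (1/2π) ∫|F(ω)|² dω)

∫|f(t)|² dt = \frac{1}{27436}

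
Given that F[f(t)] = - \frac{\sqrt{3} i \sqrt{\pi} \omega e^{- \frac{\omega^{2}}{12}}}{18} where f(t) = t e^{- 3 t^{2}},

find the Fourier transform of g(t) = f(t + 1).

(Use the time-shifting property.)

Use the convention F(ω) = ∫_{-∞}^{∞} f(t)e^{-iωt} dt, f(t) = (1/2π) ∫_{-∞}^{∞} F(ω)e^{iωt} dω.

F[g](ω) = - \frac{\sqrt{3} i \sqrt{\pi} \omega e^{- \omega \left(\frac{\omega}{12} - i\right)}}{18}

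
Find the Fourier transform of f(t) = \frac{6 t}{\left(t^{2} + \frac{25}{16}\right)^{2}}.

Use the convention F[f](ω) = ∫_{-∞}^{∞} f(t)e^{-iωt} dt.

F(ω) = - \frac{12 i \pi \omega e^{- \frac{5 \left|{\omega}\right|}{4}}}{5}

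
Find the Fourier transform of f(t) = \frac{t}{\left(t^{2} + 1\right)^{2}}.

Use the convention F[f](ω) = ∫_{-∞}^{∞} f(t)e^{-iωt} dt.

F(ω) = - \frac{i \pi \omega e^{- \left|{\omega}\right|}}{2}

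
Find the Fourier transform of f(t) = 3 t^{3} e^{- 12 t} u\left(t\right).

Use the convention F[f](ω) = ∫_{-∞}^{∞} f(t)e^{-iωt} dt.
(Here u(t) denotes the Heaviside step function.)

F(ω) = \frac{18}{\left(i \omega + 12\right)^{4}}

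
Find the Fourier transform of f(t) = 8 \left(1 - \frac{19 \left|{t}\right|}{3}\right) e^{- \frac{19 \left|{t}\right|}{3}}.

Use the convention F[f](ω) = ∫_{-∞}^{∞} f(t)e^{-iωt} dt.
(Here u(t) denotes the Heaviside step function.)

F(ω) = \frac{16416 \omega^{2}}{\left(9 \omega^{2} + 361\right)^{2}}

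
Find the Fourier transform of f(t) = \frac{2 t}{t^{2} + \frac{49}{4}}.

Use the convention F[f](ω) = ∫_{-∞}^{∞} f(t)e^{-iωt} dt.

F(ω) = - 2 i \pi e^{- \frac{7 \left|{\omega}\right|}{2}} \operatorname{sign}{\left(\omega \right)}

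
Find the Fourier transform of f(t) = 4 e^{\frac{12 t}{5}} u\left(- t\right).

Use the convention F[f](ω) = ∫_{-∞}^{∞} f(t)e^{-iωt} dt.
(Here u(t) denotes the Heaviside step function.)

F(ω) = - \frac{20}{5 i \omega - 12}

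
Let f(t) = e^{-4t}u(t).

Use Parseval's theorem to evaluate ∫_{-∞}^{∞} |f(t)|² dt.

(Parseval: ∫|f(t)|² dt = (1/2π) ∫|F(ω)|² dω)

∫|f(t)|² dt = \frac{1}{8}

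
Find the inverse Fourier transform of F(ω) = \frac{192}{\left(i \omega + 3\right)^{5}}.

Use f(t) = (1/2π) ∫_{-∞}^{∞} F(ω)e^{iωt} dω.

f(t) = 8 t^{4} e^{- 3 t} u\left(t\right)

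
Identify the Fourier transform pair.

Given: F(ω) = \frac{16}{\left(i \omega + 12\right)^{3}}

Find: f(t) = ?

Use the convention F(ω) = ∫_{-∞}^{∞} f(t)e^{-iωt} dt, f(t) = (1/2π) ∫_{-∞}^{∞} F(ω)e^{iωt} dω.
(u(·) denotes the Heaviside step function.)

f(t) = 8 t^{2} e^{- 12 t} u\left(t\right)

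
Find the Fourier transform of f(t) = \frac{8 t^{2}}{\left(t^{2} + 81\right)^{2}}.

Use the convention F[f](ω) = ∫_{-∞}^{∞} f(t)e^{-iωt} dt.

F(ω) = \frac{4 \pi \left(1 - 9 \left|{\omega}\right|\right) e^{- 9 \left|{\omega}\right|}}{9}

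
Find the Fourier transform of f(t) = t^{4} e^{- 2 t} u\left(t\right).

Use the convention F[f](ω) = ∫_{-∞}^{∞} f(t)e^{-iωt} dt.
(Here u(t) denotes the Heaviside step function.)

F(ω) = \frac{24}{\left(i \omega + 2\right)^{5}}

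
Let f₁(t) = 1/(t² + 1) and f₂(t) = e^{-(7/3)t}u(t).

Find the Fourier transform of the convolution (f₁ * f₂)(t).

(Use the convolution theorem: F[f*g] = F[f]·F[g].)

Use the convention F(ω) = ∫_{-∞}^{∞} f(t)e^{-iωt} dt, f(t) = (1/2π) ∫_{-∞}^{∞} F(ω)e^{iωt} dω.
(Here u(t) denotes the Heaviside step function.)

F[f₁*f₂](ω) = \frac{3 \pi e^{- \left|{\omega}\right|}}{3 i \omega + 7}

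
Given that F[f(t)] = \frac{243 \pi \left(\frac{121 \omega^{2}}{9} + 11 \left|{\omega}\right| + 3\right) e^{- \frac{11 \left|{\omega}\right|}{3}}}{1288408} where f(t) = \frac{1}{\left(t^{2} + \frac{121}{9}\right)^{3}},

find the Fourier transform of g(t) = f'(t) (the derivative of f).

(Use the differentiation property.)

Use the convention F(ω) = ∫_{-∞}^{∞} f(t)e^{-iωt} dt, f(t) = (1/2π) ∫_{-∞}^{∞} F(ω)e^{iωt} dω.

F[g](ω) = \frac{27 i \pi \omega \left(121 \omega^{2} + 99 \left|{\omega}\right| + 27\right) e^{- \frac{11 \left|{\omega}\right|}{3}}}{1288408}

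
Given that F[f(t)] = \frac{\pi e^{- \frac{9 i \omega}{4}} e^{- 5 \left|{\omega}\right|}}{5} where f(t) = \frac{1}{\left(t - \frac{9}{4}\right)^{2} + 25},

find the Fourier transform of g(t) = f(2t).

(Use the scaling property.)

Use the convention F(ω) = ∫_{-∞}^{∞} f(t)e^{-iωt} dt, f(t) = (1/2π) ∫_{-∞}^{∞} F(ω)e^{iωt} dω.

F[g](ω) = \frac{\pi e^{- \frac{9 i \omega}{8} - \frac{5 \left|{\omega}\right|}{2}}}{10}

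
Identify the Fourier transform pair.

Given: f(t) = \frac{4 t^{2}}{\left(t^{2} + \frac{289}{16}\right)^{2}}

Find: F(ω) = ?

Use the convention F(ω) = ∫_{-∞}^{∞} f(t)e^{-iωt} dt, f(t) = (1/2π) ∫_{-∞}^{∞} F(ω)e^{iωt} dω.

F(ω) = \frac{2 \pi \left(4 - 17 \left|{\omega}\right|\right) e^{- \frac{17 \left|{\omega}\right|}{4}}}{17}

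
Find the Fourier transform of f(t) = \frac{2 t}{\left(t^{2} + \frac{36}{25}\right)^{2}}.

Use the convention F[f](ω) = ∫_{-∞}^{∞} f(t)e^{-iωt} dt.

F(ω) = - \frac{5 i \pi \omega e^{- \frac{6 \left|{\omega}\right|}{5}}}{6}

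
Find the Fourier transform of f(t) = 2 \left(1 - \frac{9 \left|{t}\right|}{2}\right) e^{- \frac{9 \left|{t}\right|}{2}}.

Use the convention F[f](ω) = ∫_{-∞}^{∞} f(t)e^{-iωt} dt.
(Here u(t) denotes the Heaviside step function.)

F(ω) = \frac{576 \omega^{2}}{\left(4 \omega^{2} + 81\right)^{2}}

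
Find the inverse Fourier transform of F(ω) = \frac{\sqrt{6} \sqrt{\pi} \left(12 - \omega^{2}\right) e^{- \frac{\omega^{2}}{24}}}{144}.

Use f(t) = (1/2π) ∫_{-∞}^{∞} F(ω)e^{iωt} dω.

f(t) = 6 t^{2} e^{- 6 t^{2}}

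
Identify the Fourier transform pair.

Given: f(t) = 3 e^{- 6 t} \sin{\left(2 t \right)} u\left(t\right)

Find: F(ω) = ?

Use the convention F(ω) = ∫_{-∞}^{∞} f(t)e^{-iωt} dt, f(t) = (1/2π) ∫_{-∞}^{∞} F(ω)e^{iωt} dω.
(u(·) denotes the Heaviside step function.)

F(ω) = \frac{6}{\left(i \omega + 6\right)^{2} + 4}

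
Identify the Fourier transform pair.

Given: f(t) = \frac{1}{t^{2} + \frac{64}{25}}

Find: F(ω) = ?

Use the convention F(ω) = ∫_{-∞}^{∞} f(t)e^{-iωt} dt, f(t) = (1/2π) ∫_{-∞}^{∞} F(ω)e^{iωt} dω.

F(ω) = \frac{5 \pi e^{- \frac{8 \left|{\omega}\right|}{5}}}{8}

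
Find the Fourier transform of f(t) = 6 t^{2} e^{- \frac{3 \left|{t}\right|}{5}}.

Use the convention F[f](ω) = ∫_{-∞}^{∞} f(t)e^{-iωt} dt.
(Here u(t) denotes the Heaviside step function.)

F(ω) = \frac{27000 \left(3 - 25 \omega^{2}\right)}{\left(25 \omega^{2} + 9\right)^{3}}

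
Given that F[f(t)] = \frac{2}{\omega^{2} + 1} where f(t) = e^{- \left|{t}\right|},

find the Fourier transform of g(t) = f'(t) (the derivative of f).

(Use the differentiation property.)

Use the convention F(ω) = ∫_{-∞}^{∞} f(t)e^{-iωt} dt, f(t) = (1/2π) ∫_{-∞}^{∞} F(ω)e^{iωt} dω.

F[g](ω) = \frac{2 i \omega}{\omega^{2} + 1}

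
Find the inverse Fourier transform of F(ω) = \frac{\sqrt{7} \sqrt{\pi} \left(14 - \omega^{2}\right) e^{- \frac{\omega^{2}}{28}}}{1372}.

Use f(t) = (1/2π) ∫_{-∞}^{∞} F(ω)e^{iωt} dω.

f(t) = t^{2} e^{- 7 t^{2}}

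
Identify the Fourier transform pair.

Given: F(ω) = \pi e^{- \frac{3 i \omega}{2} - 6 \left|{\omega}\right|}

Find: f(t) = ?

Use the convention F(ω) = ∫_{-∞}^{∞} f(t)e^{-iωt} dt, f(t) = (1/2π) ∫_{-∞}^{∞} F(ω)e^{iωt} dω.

f(t) = \frac{6}{\left(t - \frac{3}{2}\right)^{2} + 36}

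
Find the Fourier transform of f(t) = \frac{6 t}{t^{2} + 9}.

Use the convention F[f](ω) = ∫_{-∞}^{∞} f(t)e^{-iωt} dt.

F(ω) = - 6 i \pi e^{- 3 \left|{\omega}\right|} \operatorname{sign}{\left(\omega \right)}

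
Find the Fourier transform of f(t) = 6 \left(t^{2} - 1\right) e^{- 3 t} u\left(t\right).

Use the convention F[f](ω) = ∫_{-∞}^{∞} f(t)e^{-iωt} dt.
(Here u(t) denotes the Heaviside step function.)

F(ω) = \frac{6 \left(2 i \omega - \left(i \omega + 3\right)^{3} + 6\right)}{\left(i \omega + 3\right)^{4}}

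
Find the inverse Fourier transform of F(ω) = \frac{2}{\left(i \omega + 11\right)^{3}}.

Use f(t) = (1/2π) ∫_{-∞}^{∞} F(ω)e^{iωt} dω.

f(t) = t^{2} e^{- 11 t} u\left(t\right)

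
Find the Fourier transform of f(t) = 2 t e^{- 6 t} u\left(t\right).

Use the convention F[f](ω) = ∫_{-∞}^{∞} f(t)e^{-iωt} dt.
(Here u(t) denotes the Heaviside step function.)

F(ω) = \frac{2}{\left(i \omega + 6\right)^{2}}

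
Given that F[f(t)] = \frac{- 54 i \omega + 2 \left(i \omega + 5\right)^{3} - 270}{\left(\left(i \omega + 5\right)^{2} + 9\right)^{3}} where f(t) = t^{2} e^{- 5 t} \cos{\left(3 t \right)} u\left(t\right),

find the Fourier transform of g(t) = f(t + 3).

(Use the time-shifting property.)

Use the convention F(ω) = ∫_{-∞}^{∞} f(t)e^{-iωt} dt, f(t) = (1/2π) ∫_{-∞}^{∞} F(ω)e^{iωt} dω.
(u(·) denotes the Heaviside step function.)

F[g](ω) = \frac{2 \left(- 27 i \omega + \left(i \omega + 5\right)^{3} - 135\right) e^{3 i \omega}}{\left(\left(i \omega + 5\right)^{2} + 9\right)^{3}}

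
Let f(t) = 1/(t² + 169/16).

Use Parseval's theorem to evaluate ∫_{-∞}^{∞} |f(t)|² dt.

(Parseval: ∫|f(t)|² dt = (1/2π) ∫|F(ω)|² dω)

∫|f(t)|² dt = \frac{32 \pi}{2197}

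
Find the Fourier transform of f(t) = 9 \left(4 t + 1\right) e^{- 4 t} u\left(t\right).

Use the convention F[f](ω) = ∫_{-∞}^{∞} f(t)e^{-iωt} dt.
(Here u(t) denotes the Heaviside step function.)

F(ω) = \frac{9 \left(- i \omega - 8\right)}{\omega^{2} - 8 i \omega - 16}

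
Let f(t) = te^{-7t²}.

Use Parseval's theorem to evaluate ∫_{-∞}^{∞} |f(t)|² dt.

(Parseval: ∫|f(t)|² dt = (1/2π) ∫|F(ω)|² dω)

∫|f(t)|² dt = \frac{\sqrt{14} \sqrt{\pi}}{392}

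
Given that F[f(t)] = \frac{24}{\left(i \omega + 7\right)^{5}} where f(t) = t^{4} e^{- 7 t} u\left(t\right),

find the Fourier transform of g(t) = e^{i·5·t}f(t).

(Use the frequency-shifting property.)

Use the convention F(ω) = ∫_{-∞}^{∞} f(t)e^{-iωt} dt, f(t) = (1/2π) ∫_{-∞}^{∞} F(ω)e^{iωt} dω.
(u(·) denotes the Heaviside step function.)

F[g](ω) = \frac{24}{\left(i \left(\omega - 5\right) + 7\right)^{5}}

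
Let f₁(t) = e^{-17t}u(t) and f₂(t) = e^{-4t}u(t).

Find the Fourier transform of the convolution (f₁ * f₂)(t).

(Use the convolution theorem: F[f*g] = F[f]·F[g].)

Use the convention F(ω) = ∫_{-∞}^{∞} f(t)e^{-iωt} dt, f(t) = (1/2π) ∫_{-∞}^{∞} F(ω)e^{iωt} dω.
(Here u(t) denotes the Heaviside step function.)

F[f₁*f₂](ω) = \frac{1}{\left(i \omega + 4\right) \left(i \omega + 17\right)}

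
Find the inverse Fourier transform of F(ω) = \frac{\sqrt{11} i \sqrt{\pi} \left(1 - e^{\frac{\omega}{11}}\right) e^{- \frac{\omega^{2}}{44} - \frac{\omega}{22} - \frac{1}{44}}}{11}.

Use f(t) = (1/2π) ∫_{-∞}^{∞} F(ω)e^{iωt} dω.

f(t) = 2 e^{- 11 t^{2}} \sin{\left(t \right)}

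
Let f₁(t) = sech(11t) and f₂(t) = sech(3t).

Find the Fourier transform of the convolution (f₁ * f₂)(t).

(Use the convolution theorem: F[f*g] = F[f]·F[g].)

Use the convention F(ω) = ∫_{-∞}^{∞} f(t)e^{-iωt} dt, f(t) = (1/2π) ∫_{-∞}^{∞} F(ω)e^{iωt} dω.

F[f₁*f₂](ω) = \frac{\pi^{2}}{33 \cosh{\left(\frac{\pi \omega}{22} \right)} \cosh{\left(\frac{\pi \omega}{6} \right)}}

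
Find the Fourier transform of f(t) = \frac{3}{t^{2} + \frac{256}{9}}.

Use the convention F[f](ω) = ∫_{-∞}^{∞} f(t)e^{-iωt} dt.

F(ω) = \frac{9 \pi e^{- \frac{16 \left|{\omega}\right|}{3}}}{16}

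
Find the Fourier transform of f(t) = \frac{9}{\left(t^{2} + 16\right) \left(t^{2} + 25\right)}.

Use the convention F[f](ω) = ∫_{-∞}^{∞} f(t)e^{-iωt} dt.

F(ω) = \frac{\pi \left(5 e^{\left|{\omega}\right|} - 4\right) e^{- 5 \left|{\omega}\right|}}{20}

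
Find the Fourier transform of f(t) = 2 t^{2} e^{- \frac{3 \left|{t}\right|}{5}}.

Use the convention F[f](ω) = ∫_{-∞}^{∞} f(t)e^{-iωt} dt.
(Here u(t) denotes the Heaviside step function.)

F(ω) = \frac{9000 \left(3 - 25 \omega^{2}\right)}{\left(25 \omega^{2} + 9\right)^{3}}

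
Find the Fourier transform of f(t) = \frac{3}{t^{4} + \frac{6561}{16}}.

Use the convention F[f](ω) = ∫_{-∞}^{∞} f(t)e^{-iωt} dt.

F(ω) = \frac{8 \pi e^{- \frac{9 \sqrt{2} \left|{\omega}\right|}{4}} \sin{\left(\frac{9 \sqrt{2} \left|{\omega}\right|}{4} + \frac{\pi}{4} \right)}}{243}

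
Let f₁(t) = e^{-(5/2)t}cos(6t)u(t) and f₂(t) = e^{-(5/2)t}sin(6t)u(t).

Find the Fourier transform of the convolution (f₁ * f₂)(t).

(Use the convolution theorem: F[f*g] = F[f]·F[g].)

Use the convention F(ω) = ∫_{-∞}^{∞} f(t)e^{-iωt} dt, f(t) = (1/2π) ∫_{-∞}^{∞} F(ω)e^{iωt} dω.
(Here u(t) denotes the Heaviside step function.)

F[f₁*f₂](ω) = \frac{48 \left(2 i \omega + 5\right)}{\left(\left(2 i \omega + 5\right)^{2} + 144\right)^{2}}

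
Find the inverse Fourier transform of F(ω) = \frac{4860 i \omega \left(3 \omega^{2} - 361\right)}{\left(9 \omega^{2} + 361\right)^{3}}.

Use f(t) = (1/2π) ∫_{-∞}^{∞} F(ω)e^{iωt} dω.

f(t) = 5 t e^{- \frac{19 \left|{t}\right|}{3}} \left|{t}\right|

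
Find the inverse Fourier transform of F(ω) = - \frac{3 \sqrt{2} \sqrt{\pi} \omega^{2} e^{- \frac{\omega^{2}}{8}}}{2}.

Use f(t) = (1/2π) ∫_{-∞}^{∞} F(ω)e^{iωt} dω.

f(t) = 6 \left(8 t^{2} - 2\right) e^{- 2 t^{2}}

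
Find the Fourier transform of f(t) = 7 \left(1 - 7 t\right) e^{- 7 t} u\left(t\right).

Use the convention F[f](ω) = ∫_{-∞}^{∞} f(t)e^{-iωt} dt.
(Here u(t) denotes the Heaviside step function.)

F(ω) = \frac{7 i \omega}{- \omega^{2} + 14 i \omega + 49}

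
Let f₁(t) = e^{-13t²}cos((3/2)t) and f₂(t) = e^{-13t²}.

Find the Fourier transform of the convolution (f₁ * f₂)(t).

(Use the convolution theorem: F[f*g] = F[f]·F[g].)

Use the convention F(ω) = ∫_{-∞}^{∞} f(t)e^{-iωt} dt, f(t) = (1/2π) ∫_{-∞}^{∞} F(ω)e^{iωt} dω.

F[f₁*f₂](ω) = \frac{\pi \left(e^{\frac{3 \omega}{26}} + 1\right) e^{- \frac{\omega^{2}}{26} - \frac{3 \omega}{52} - \frac{9}{208}}}{26}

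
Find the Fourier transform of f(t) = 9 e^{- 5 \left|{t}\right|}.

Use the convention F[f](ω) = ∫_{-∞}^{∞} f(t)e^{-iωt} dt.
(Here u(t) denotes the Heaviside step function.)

F(ω) = \frac{90}{\omega^{2} + 25}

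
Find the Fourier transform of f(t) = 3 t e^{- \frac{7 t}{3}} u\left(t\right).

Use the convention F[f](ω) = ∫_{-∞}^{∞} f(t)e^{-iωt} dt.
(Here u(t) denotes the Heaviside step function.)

F(ω) = \frac{27}{\left(3 i \omega + 7\right)^{2}}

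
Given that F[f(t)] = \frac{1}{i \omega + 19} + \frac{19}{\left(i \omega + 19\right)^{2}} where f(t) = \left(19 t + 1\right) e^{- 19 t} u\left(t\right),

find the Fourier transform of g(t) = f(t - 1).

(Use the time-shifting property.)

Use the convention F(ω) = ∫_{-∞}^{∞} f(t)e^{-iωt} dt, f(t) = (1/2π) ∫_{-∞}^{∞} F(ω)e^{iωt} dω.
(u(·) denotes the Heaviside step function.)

F[g](ω) = \frac{\left(- i \omega - 38\right) e^{- i \omega}}{\omega^{2} - 38 i \omega - 361}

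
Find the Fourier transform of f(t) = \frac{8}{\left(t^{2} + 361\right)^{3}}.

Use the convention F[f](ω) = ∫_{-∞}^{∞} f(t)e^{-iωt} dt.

F(ω) = \frac{\pi \left(361 \omega^{2} + 57 \left|{\omega}\right| + 3\right) e^{- 19 \left|{\omega}\right|}}{2476099}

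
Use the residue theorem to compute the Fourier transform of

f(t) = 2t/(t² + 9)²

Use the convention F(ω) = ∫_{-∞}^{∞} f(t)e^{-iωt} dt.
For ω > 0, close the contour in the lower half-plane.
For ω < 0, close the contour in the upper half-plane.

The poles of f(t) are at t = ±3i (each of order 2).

Let g(z) = f(z)e^{-iωz}; for large |z| the factor e^{-iωz} decays in the lower half-plane when ω > 0 and in the upper half-plane when ω < 0.

Case ω > 0 (lower half-plane, clockwise contour ⇒ F(ω) = -2πi·ΣRes):
  Res_{z = - 3 i} g(z) = \frac{\omega e^{- 3 \omega}}{6} (pole of order 2)
  F(ω) = -2πi·ΣRes = - \frac{i \pi \omega e^{- 3 \omega}}{3}

Case ω < 0 (upper half-plane, counterclockwise contour ⇒ F(ω) = +2πi·ΣRes):
  Res_{z = 3 i} g(z) = - \frac{\omega e^{3 \omega}}{6} (pole of order 2)
  F(ω) = 2πi·ΣRes = - \frac{i \pi \omega e^{3 \omega}}{3}

Both cases combine into a single formula in |ω|:

F(ω) = - \frac{i \pi \omega e^{- 3 \left|{\omega}\right|}}{3}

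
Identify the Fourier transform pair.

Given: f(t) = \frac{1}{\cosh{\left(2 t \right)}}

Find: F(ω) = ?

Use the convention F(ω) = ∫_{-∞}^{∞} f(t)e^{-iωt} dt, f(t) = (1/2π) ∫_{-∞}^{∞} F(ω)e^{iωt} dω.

F(ω) = \frac{\pi}{2 \cosh{\left(\frac{\pi \omega}{4} \right)}}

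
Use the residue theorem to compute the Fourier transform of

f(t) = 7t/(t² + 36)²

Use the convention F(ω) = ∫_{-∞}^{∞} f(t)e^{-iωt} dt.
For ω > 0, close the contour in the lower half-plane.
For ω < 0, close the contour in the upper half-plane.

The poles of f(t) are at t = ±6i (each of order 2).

Let g(z) = f(z)e^{-iωz}; for large |z| the factor e^{-iωz} decays in the lower half-plane when ω > 0 and in the upper half-plane when ω < 0.

Case ω > 0 (lower half-plane, clockwise contour ⇒ F(ω) = -2πi·ΣRes):
  Res_{z = - 6 i} g(z) = \frac{7 \omega e^{- 6 \omega}}{24} (pole of order 2)
  F(ω) = -2πi·ΣRes = - \frac{7 i \pi \omega e^{- 6 \omega}}{12}

Case ω < 0 (upper half-plane, counterclockwise contour ⇒ F(ω) = +2πi·ΣRes):
  Res_{z = 6 i} g(z) = - \frac{7 \omega e^{6 \omega}}{24} (pole of order 2)
  F(ω) = 2πi·ΣRes = - \frac{7 i \pi \omega e^{6 \omega}}{12}

Both cases combine into a single formula in |ω|:

F(ω) = - \frac{7 i \pi \omega e^{- 6 \left|{\omega}\right|}}{12}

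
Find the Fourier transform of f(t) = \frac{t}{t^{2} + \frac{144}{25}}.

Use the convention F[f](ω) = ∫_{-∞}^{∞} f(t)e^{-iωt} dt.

F(ω) = - i \pi e^{- \frac{12 \left|{\omega}\right|}{5}} \operatorname{sign}{\left(\omega \right)}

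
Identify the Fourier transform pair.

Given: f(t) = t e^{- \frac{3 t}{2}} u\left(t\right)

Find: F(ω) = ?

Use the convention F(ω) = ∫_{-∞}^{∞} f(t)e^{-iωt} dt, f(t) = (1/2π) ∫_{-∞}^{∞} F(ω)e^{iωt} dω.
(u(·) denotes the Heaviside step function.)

F(ω) = \frac{4}{\left(2 i \omega + 3\right)^{2}}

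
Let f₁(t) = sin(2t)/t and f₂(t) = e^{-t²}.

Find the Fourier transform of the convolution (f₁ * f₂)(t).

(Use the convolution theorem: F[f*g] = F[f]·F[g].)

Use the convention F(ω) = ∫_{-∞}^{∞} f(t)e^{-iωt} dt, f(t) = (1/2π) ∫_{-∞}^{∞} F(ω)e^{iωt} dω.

F[f₁*f₂](ω) = \begin{cases} \pi^{\frac{3}{2}} e^{- \frac{\omega^{2}}{4}} & \text{for}\: \omega > -2 \wedge \omega < 2 \\0 & \text{otherwise} \end{cases}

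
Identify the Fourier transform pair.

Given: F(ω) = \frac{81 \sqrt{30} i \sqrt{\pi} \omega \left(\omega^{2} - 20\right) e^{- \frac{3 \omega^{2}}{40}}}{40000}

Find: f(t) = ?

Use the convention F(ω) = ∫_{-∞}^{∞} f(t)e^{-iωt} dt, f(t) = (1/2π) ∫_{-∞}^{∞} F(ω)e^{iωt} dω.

f(t) = 6 t^{3} e^{- \frac{10 t^{2}}{3}}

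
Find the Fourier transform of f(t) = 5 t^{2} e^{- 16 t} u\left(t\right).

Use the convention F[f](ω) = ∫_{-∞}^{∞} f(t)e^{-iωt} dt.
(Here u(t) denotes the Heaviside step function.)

F(ω) = \frac{10}{\left(i \omega + 16\right)^{3}}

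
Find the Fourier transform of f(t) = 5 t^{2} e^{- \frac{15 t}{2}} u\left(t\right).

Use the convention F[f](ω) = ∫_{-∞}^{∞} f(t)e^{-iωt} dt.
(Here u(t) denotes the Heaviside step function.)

F(ω) = \frac{80}{\left(2 i \omega + 15\right)^{3}}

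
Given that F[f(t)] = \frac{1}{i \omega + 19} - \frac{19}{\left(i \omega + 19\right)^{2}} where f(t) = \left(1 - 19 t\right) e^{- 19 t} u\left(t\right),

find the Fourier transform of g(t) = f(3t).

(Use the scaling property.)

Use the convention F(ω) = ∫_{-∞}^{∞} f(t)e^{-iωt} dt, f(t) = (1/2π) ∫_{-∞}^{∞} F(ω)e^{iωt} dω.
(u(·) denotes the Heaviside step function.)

F[g](ω) = \frac{i \omega}{- \omega^{2} + 114 i \omega + 3249}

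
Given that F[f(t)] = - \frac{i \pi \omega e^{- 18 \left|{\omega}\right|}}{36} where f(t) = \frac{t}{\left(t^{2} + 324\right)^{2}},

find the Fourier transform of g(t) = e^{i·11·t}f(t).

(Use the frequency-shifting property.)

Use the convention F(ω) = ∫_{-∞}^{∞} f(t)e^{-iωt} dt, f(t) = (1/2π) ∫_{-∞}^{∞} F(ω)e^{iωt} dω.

F[g](ω) = \frac{i \pi \left(11 - \omega\right) e^{- 18 \left|{\omega - 11}\right|}}{36}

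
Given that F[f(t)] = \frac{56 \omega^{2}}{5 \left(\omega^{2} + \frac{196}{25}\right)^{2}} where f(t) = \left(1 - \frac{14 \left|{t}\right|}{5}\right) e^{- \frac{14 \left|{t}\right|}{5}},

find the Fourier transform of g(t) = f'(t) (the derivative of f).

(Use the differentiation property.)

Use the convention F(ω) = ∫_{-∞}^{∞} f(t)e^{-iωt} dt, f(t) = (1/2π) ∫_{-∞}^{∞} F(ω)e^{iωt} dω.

F[g](ω) = \frac{7000 i \omega^{3}}{\left(25 \omega^{2} + 196\right)^{2}}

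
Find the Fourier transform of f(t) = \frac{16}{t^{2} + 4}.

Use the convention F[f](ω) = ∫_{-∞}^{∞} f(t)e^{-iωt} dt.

F(ω) = 8 \pi e^{- 2 \left|{\omega}\right|}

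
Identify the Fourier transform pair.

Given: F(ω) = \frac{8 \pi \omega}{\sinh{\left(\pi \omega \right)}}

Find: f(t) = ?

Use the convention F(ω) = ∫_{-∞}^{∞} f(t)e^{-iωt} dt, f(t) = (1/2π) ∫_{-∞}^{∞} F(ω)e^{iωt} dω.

f(t) = \frac{2}{\cosh^{2}{\left(\frac{t}{2} \right)}}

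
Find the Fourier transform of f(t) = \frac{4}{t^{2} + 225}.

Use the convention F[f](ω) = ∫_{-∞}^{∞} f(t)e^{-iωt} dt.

F(ω) = \frac{4 \pi e^{- 15 \left|{\omega}\right|}}{15}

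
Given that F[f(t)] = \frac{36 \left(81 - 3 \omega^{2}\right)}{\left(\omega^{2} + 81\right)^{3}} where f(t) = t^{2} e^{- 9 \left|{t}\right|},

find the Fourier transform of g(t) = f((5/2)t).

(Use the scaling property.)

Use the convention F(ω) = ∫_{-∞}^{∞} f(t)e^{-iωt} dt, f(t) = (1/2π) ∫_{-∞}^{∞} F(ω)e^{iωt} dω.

F[g](ω) = \frac{27000 \left(675 - 4 \omega^{2}\right)}{\left(4 \omega^{2} + 2025\right)^{3}}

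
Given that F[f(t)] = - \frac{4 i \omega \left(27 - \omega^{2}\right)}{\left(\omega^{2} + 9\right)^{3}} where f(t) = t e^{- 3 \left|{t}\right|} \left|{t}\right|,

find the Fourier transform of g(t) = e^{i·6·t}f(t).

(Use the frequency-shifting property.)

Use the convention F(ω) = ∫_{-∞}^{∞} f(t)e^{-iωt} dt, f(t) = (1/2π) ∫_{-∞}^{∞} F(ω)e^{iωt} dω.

F[g](ω) = \frac{4 i \left(\omega - 6\right) \left(\left(\omega - 6\right)^{2} - 27\right)}{\left(\left(\omega - 6\right)^{2} + 9\right)^{3}}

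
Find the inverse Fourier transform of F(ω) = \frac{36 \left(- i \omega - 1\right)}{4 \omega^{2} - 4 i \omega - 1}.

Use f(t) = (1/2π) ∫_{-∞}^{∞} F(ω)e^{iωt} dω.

f(t) = 9 \left(\frac{t}{2} + 1\right) e^{- \frac{t}{2}} u\left(t\right)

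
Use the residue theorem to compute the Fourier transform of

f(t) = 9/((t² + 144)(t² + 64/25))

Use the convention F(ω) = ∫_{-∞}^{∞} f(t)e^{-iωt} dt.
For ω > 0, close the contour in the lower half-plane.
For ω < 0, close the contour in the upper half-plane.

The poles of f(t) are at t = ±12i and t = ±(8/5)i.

Let g(z) = f(z)e^{-iωz}; for large |z| the factor e^{-iωz} decays in the lower half-plane when ω > 0 and in the upper half-plane when ω < 0.

Case ω > 0 (lower half-plane, clockwise contour ⇒ F(ω) = -2πi·ΣRes):
  Res_{z = - 12 i} g(z) = - \frac{75 i e^{- 12 \omega}}{28288}
  Res_{z = - \frac{8 i}{5}} g(z) = \frac{1125 i e^{- \frac{8 \omega}{5}}}{56576}
  F(ω) = -2πi·ΣRes = - \frac{75 \pi e^{- 12 \omega}}{14144} + \frac{1125 \pi e^{- \frac{8 \omega}{5}}}{28288}

Case ω < 0 (upper half-plane, counterclockwise contour ⇒ F(ω) = +2πi·ΣRes):
  Res_{z = 12 i} g(z) = \frac{75 i e^{12 \omega}}{28288}
  Res_{z = \frac{8 i}{5}} g(z) = - \frac{1125 i e^{\frac{8 \omega}{5}}}{56576}
  F(ω) = 2πi·ΣRes = \frac{75 \pi \left(15 e^{\frac{8 \omega}{5}} - 2 e^{12 \omega}\right)}{28288}

Both cases combine into a single formula in |ω|:

F(ω) = - \frac{75 \pi e^{- 12 \left|{\omega}\right|}}{14144} + \frac{1125 \pi e^{- \frac{8 \left|{\omega}\right|}{5}}}{28288}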